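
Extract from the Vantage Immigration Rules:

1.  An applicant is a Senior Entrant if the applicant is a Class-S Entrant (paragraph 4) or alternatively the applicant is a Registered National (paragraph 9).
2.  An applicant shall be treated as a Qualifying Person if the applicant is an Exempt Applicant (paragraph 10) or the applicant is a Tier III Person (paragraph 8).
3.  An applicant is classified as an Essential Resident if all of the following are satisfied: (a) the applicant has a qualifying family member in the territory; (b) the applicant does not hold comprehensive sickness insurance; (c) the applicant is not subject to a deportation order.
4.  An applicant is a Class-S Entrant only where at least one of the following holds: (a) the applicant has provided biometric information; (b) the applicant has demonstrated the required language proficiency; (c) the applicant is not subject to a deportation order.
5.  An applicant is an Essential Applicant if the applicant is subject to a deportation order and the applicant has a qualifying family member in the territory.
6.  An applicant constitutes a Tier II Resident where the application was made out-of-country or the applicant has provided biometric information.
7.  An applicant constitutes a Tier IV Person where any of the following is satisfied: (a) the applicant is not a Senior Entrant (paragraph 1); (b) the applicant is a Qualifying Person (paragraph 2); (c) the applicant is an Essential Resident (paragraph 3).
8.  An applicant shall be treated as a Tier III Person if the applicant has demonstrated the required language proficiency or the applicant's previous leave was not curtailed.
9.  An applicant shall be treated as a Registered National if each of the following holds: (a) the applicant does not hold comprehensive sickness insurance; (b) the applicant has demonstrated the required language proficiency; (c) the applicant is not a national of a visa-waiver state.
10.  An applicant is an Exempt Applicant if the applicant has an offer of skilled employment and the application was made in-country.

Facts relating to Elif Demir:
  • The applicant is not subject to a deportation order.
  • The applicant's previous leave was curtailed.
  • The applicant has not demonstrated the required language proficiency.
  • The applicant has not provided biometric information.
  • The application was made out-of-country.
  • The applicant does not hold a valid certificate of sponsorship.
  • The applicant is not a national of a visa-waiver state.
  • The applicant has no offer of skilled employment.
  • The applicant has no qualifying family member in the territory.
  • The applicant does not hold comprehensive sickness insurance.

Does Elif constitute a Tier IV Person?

No

paragraph 4 — Class-S Entrant: [the applicant has provided biometric information? no] OR [the applicant has demonstrated the required language proficiency? no] OR [the applicant is not subject to a deportation order? yes] → satisfied.
paragraph 9 — Registered National: [the applicant does not hold comprehensive sickness insurance? yes] AND [the applicant has demonstrated the required language proficiency? no] AND [the applicant is not a national of a visa-waiver state? yes] → not satisfied.
paragraph 1 — Senior Entrant: [Class-S Entrant (paragraph 4)? yes] OR [Registered National (paragraph 9)? no] → satisfied.
paragraph 10 — Exempt Applicant: [the applicant has an offer of skilled employment? no] AND [the application was made in-country? no] → not satisfied.
paragraph 8 — Tier III Person: [the applicant has demonstrated the required language proficiency? no] OR [the applicant's previous leave was not curtailed? no] → not satisfied.
paragraph 2 — Qualifying Person: [Exempt Applicant (paragraph 10)? no] OR [Tier III Person (paragraph 8)? no] → not satisfied.
paragraph 3 — Essential Resident: [the applicant has a qualifying family member in the territory? no] AND [the applicant does not hold comprehensive sickness insurance? yes] AND [the applicant is not subject to a deportation order? yes] → not satisfied.
paragraph 7 — Tier IV Person: [not a Senior Entrant (paragraph 1)? no] OR [Qualifying Person (paragraph 2)? no] OR [Essential Resident (paragraph 3)? no] → not satisfied.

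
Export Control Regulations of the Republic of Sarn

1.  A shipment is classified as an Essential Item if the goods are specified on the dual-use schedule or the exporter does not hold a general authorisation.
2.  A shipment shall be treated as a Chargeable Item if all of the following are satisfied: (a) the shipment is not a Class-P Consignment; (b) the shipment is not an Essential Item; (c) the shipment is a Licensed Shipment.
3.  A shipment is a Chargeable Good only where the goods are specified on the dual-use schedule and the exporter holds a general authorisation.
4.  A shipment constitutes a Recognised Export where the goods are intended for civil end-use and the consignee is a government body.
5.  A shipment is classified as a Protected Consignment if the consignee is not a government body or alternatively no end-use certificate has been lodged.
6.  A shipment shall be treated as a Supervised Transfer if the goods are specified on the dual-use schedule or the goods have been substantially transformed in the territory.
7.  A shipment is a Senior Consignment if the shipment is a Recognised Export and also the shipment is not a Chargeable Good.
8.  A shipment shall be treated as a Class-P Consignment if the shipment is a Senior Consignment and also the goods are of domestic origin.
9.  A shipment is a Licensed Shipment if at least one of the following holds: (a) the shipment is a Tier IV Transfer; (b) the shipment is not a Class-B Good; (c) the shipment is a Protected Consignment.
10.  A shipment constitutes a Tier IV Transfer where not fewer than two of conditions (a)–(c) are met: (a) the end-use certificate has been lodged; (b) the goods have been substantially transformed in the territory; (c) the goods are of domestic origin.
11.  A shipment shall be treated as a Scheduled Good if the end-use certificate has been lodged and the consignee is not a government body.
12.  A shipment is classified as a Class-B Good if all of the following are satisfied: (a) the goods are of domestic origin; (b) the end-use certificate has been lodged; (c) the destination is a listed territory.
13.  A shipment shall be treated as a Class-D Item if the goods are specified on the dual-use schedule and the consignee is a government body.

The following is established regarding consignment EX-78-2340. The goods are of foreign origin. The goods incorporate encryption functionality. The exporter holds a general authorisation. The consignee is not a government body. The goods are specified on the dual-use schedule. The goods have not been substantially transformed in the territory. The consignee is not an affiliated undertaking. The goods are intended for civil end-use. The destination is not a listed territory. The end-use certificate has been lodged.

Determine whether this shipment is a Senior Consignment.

paragraph 4 — Recognised Export: [the goods are intended for civil end-use? yes] AND [the consignee is a government body? no] → not satisfied.
paragraph 3 — Chargeable Good: [the goods are specified on the dual-use schedule? yes] AND [the exporter holds a general authorisation? yes] → satisfied.
paragraph 7 — Senior Consignment: [Recognised Export (paragraph 4)? no] AND [not a Chargeable Good (paragraph 3)? no] → not satisfied.

No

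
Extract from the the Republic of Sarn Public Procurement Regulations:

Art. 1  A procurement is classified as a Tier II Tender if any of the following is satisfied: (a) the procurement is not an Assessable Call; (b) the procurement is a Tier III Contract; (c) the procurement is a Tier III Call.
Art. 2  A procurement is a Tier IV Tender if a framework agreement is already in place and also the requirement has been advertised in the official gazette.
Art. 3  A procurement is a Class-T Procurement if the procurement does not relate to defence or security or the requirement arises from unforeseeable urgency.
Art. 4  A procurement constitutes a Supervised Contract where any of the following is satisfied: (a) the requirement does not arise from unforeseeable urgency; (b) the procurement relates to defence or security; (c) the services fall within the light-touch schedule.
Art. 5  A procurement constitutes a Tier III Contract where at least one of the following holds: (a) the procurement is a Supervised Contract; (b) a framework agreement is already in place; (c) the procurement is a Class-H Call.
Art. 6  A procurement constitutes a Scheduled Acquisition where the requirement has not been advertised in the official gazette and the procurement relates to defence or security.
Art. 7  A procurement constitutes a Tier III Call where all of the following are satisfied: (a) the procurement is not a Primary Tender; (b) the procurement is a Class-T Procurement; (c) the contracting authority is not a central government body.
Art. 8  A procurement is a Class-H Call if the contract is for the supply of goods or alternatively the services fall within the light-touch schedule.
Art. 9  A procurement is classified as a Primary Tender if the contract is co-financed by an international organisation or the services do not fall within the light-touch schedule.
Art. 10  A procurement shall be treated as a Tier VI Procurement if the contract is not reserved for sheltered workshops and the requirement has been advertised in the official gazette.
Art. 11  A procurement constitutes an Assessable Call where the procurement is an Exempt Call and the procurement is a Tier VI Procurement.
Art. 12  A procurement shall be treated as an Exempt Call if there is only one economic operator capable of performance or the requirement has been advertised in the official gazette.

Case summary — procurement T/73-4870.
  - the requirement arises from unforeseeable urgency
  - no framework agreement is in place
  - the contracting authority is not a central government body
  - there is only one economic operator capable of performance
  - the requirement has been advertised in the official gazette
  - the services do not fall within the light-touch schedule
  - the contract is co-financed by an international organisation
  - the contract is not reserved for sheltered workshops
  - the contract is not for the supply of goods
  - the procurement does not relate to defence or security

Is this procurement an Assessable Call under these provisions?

article 12 — Exempt Call: [there is only one economic operator capable of performance? yes] OR [the requirement has been advertised in the official gazette? yes] → satisfied.
article 10 — Tier VI Procurement: [the contract is not reserved for sheltered workshops? yes] AND [the requirement has been advertised in the official gazette? yes] → satisfied.
article 11 — Assessable Call: [Exempt Call (article 12)? yes] AND [Tier VI Procurement (article 10)? yes] → satisfied.

Yes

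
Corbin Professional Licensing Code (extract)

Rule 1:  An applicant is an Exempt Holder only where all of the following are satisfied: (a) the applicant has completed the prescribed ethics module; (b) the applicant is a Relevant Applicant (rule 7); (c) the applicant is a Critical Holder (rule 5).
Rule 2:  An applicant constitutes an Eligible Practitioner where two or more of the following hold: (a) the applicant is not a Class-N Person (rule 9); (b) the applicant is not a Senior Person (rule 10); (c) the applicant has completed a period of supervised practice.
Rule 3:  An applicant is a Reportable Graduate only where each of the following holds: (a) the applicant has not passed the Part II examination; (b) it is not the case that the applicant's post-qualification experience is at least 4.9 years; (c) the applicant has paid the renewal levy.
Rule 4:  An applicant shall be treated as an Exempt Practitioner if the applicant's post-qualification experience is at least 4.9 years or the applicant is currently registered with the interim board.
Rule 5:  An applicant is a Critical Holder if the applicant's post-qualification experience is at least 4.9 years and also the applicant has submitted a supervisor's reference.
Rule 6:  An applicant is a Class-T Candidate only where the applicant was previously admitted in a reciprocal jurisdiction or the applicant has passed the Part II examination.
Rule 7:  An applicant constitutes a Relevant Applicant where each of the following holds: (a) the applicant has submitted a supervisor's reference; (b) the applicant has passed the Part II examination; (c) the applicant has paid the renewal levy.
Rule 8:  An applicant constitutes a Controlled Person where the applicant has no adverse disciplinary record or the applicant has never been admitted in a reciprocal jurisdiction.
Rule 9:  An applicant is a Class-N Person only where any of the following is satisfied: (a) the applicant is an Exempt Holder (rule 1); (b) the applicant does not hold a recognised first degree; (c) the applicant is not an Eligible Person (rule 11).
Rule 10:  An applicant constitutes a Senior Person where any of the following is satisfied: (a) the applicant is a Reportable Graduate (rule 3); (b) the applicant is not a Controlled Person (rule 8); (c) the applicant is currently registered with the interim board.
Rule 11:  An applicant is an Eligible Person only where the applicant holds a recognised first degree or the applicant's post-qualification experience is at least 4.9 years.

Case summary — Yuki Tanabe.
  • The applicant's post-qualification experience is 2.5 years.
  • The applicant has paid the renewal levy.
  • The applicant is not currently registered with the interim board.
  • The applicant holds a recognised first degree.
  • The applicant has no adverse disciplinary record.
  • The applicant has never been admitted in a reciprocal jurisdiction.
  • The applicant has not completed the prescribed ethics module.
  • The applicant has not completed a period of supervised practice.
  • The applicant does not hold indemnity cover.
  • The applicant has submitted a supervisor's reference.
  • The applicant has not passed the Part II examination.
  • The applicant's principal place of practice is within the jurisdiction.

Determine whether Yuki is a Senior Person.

rule 3 — Reportable Graduate: [the applicant has not passed the Part II examination? yes] AND [applicant's post-qualification experience: 2.5 years ≥ 4.9 years? no, so negated condition yes] AND [the applicant has paid the renewal levy? yes] → satisfied.
rule 8 — Controlled Person: [the applicant has no adverse disciplinary record? yes] OR [the applicant has never been admitted in a reciprocal jurisdiction? yes] → satisfied.
rule 10 — Senior Person: [Reportable Graduate (rule 3)? yes] OR [not a Controlled Person (rule 8)? no] OR [the applicant is currently registered with the interim board? no] → satisfied.

Yes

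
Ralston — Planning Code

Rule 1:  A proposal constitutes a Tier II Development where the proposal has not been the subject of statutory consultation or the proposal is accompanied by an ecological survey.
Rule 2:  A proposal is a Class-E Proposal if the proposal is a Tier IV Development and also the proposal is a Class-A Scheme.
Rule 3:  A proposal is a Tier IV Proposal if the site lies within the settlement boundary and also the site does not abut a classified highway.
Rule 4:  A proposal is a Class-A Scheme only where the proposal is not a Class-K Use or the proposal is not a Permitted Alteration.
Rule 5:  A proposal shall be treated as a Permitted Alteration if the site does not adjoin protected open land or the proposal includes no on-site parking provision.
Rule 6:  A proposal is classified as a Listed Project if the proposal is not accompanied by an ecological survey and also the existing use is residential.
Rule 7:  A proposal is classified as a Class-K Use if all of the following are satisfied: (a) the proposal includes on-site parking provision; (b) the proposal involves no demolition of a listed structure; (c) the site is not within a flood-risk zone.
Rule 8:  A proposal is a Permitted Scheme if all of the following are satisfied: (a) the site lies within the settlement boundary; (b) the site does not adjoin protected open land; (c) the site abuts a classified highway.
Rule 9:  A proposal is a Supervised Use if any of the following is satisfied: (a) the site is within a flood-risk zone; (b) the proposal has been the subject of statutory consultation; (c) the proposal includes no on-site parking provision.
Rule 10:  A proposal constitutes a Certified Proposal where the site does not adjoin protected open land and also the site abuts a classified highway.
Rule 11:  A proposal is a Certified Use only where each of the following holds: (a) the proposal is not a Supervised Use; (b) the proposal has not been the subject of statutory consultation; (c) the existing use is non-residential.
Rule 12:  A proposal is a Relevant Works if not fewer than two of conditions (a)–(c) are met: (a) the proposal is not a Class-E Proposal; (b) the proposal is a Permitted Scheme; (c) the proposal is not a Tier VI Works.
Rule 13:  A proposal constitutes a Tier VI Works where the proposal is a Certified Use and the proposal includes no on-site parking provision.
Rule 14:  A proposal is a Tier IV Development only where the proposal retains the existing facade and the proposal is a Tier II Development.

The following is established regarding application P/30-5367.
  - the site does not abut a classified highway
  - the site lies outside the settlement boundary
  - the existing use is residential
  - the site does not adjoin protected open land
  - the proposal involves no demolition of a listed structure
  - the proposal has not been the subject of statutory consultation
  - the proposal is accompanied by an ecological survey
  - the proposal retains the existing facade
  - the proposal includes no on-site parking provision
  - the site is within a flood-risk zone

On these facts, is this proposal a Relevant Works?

No

rule 1 — Tier II Development: [the proposal has not been the subject of statutory consultation? yes] OR [the proposal is accompanied by an ecological survey? yes] → satisfied.
rule 14 — Tier IV Development: [the proposal retains the existing facade? yes] AND [Tier II Development (rule 1)? yes] → satisfied.
rule 7 — Class-K Use: [the proposal includes on-site parking provision? no] AND [the proposal involves no demolition of a listed structure? yes] AND [the site is not within a flood-risk zone? no] → not satisfied.
rule 5 — Permitted Alteration: [the site does not adjoin protected open land? yes] OR [the proposal includes no on-site parking provision? yes] → satisfied.
rule 4 — Class-A Scheme: [not a Class-K Use (rule 7)? yes] OR [not a Permitted Alteration (rule 5)? no] → satisfied.
rule 2 — Class-E Proposal: [Tier IV Development (rule 14)? yes] AND [Class-A Scheme (rule 4)? yes] → satisfied.
rule 8 — Permitted Scheme: [the site lies within the settlement boundary? no] AND [the site does not adjoin protected open land? yes] AND [the site abuts a classified highway? no] → not satisfied.
rule 9 — Supervised Use: [the site is within a flood-risk zone? yes] OR [the proposal has been the subject of statutory consultation? no] OR [the proposal includes no on-site parking provision? yes] → satisfied.
rule 11 — Certified Use: [not a Supervised Use (rule 9)? no] AND [the proposal has not been the subject of statutory consultation? yes] AND [the existing use is non-residential? no] → not satisfied.
rule 13 — Tier VI Works: [Certified Use (rule 11)? no] AND [the proposal includes no on-site parking provision? yes] → not satisfied.
rule 12 — Relevant Works: not a Class-E Proposal (rule 2)? no; Permitted Scheme (rule 8)? no; not a Tier VI Works (rule 13)? yes — 1 of 3 hold (need ≥2) → not satisfied.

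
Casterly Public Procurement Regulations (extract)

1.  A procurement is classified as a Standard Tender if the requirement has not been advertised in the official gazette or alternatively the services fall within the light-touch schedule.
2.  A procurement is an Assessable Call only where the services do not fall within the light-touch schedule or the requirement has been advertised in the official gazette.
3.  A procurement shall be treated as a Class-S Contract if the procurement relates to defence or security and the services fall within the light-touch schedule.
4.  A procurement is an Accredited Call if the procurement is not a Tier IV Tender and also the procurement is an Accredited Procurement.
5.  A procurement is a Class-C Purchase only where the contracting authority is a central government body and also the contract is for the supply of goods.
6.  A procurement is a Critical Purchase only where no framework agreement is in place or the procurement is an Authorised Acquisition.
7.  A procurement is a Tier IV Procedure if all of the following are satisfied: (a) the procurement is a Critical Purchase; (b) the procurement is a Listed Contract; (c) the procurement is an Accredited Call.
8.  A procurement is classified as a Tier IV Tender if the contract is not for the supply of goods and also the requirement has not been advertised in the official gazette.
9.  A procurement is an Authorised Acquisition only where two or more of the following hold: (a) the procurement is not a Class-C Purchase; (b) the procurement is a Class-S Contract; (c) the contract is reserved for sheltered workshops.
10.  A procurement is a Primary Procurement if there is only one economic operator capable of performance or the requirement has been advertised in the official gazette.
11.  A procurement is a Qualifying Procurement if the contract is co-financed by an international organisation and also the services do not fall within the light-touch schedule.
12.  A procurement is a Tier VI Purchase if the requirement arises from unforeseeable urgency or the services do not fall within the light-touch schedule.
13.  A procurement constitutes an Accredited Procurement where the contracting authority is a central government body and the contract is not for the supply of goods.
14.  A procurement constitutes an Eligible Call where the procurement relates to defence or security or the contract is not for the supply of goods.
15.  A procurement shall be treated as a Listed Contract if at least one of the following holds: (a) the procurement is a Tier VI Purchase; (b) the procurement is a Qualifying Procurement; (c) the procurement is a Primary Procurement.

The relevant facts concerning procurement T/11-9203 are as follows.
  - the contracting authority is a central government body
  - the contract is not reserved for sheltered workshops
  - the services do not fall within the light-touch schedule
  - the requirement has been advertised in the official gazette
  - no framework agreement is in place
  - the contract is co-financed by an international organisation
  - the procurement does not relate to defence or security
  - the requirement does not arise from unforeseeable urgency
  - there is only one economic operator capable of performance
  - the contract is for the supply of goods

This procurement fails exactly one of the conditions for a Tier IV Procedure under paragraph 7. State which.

Accredited Call

paragraph 5 — Class-C Purchase: [the contracting authority is a central government body? yes] AND [the contract is for the supply of goods? yes] → satisfied.
paragraph 3 — Class-S Contract: [the procurement relates to defence or security? no] AND [the services fall within the light-touch schedule? no] → not satisfied.
paragraph 9 — Authorised Acquisition: not a Class-C Purchase (paragraph 5)? no; Class-S Contract (paragraph 3)? no; the contract is reserved for sheltered workshops? no — 0 of 3 hold (need ≥2) → not satisfied.
paragraph 6 — Critical Purchase: [no framework agreement is in place? yes] OR [Authorised Acquisition (paragraph 9)? no] → satisfied.
paragraph 12 — Tier VI Purchase: [the requirement arises from unforeseeable urgency? no] OR [the services do not fall within the light-touch schedule? yes] → satisfied.
paragraph 11 — Qualifying Procurement: [the contract is co-financed by an international organisation? yes] AND [the services do not fall within the light-touch schedule? yes] → satisfied.
paragraph 10 — Primary Procurement: [there is only one economic operator capable of performance? yes] OR [the requirement has been advertised in the official gazette? yes] → satisfied.
paragraph 15 — Listed Contract: [Tier VI Purchase (paragraph 12)? yes] OR [Qualifying Procurement (paragraph 11)? yes] OR [Primary Procurement (paragraph 10)? yes] → satisfied.
paragraph 8 — Tier IV Tender: [the contract is not for the supply of goods? no] AND [the requirement has not been advertised in the official gazette? no] → not satisfied.
paragraph 13 — Accredited Procurement: [the contracting authority is a central government body? yes] AND [the contract is not for the supply of goods? no] → not satisfied.
paragraph 4 — Accredited Call: [not a Tier IV Tender (paragraph 8)? yes] AND [Accredited Procurement (paragraph 13)? no] → not satisfied.
paragraph 7 — Tier IV Procedure: [Critical Purchase (paragraph 6)? yes] AND [Listed Contract (paragraph 15)? yes] AND [Accredited Call (paragraph 4)? no] → not satisfied.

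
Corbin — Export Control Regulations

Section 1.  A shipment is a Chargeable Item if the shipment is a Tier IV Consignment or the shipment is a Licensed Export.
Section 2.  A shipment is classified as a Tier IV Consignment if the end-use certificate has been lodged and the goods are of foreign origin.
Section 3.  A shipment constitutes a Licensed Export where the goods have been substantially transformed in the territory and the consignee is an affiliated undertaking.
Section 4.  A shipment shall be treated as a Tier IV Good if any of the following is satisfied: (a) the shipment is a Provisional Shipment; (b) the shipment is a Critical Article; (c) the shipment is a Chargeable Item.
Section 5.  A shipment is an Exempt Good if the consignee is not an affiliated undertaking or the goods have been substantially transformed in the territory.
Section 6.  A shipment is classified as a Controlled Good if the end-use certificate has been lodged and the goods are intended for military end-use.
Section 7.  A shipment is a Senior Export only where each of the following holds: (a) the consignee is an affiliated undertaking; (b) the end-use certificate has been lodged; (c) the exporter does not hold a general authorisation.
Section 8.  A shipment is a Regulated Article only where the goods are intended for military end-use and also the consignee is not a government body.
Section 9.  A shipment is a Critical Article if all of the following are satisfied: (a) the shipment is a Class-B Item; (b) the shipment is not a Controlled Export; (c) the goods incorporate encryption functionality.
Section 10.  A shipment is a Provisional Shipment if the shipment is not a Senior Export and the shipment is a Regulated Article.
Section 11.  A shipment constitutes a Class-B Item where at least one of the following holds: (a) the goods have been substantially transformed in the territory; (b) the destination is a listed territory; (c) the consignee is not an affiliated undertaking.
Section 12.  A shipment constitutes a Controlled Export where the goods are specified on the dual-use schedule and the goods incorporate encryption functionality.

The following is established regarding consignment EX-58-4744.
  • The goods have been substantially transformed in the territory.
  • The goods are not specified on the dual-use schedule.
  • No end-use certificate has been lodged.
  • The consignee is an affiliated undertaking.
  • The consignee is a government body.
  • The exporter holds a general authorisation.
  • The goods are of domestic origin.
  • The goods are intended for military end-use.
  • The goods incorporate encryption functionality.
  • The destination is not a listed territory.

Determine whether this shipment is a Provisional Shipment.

section 7 — Senior Export: [the consignee is an affiliated undertaking? yes] AND [the end-use certificate has been lodged? no] AND [the exporter does not hold a general authorisation? no] → not satisfied.
section 8 — Regulated Article: [the goods are intended for military end-use? yes] AND [the consignee is not a government body? no] → not satisfied.
section 10 — Provisional Shipment: [not a Senior Export (section 7)? yes] AND [Regulated Article (section 8)? no] → not satisfied.

No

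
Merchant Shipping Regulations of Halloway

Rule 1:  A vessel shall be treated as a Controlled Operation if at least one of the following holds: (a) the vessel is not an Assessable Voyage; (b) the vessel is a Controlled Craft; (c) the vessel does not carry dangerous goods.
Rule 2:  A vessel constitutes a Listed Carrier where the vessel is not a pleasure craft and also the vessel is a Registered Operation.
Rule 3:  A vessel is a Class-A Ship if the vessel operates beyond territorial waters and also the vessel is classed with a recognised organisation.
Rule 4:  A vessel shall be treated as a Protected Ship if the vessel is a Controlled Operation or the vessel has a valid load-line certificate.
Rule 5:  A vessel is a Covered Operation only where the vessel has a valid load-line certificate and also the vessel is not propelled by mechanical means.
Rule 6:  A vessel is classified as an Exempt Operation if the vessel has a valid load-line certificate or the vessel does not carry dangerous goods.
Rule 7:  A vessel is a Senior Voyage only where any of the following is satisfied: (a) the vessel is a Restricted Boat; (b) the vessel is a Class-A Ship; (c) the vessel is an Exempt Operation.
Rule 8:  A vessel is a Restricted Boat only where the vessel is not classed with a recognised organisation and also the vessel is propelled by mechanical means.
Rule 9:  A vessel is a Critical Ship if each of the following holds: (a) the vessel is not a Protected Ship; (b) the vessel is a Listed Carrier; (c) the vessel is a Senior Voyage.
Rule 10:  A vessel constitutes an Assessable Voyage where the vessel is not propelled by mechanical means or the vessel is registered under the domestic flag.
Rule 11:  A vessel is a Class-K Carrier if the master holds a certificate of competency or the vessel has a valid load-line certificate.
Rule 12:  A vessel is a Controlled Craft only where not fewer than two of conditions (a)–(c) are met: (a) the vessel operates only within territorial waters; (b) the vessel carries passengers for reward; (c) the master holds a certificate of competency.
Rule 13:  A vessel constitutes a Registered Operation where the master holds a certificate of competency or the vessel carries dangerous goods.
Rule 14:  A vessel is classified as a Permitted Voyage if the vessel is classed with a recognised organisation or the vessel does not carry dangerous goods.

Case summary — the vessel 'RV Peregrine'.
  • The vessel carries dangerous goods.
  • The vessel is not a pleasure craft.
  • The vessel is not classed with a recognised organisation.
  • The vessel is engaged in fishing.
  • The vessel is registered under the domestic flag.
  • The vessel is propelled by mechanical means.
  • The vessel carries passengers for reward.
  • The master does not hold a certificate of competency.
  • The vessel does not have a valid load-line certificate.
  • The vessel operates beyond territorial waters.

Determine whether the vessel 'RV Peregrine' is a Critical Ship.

Yes

Under rule 10: the vessel is not propelled by mechanical means? no; or the vessel is registered under the domestic flag? yes. So the vessel is an Assessable Voyage.
Under rule 12: the vessel operates only within territorial waters? no; the vessel carries passengers for reward? yes; the master holds a certificate of competency? no — 1 of 3 hold (need ≥2) → not satisfied.
Under rule 1: not an Assessable Voyage (rule 10)? no; or Controlled Craft (rule 12)? no; or the vessel does not carry dangerous goods? no. So the vessel is not a Controlled Operation.
Under rule 4: Controlled Operation (rule 1)? no; or the vessel has a valid load-line certificate? no. So the vessel is not a Protected Ship.
Under rule 13: the master holds a certificate of competency? no; or the vessel carries dangerous goods? yes. So the vessel is a Registered Operation.
Under rule 2: the vessel is not a pleasure craft? yes; and Registered Operation (rule 13)? yes. So the vessel is a Listed Carrier.
Under rule 8: the vessel is not classed with a recognised organisation? yes; and the vessel is propelled by mechanical means? yes. So the vessel is a Restricted Boat.
Under rule 3: the vessel operates beyond territorial waters? yes; and the vessel is classed with a recognised organisation? no. So the vessel is not a Class-A Ship.
Under rule 6: the vessel has a valid load-line certificate? no; or the vessel does not carry dangerous goods? no. So the vessel is not an Exempt Operation.
Under rule 7: Restricted Boat (rule 8)? yes; or Class-A Ship (rule 3)? no; or Exempt Operation (rule 6)? no. So the vessel is a Senior Voyage.
Under rule 9: not a Protected Ship (rule 4)? yes; and Listed Carrier (rule 2)? yes; and Senior Voyage (rule 7)? yes. So the vessel is a Critical Ship.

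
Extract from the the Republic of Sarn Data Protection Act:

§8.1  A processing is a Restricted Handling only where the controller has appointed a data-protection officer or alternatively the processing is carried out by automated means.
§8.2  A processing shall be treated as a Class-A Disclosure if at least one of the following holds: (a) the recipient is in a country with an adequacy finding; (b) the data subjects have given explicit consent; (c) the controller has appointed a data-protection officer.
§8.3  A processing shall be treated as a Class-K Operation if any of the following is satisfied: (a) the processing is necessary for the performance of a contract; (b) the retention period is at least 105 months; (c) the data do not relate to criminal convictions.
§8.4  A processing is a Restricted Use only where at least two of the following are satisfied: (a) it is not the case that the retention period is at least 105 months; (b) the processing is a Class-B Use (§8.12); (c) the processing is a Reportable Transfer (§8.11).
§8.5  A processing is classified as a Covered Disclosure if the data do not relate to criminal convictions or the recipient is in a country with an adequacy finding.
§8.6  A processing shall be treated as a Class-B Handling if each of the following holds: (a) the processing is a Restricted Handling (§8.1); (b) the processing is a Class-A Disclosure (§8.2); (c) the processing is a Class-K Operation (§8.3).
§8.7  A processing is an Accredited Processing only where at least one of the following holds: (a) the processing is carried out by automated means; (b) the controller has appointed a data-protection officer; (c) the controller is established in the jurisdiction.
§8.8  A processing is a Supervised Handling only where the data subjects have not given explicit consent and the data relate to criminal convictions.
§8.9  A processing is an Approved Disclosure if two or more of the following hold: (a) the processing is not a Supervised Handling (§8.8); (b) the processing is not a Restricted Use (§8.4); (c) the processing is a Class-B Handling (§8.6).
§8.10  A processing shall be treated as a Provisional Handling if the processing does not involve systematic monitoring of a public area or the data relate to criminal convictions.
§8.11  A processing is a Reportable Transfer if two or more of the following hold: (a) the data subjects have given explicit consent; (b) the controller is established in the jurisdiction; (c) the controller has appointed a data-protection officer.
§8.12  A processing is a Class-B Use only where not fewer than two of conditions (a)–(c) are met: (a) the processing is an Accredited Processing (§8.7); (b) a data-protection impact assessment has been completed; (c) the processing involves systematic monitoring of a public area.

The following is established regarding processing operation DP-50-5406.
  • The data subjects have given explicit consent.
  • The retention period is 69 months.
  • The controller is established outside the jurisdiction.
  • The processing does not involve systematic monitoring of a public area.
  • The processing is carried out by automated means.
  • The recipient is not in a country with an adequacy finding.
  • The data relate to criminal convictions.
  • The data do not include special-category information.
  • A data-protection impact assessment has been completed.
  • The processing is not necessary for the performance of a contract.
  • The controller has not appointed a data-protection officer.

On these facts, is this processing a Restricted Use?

Yes

§8.7 — Accredited Processing: [the processing is carried out by automated means? yes] OR [the controller has appointed a data-protection officer? no] OR [the controller is established in the jurisdiction? no] → satisfied.
§8.12 — Class-B Use: Accredited Processing (§8.7)? yes; a data-protection impact assessment has been completed? yes; the processing involves systematic monitoring of a public area? no — 2 of 3 hold (need ≥2) → satisfied.
§8.11 — Reportable Transfer: the data subjects have given explicit consent? yes; the controller is established in the jurisdiction? no; the controller has appointed a data-protection officer? no — 1 of 3 hold (need ≥2) → not satisfied.
§8.4 — Restricted Use: retention period: 69 months ≥ 105 months? no, so negated condition yes; Class-B Use (§8.12)? yes; Reportable Transfer (§8.11)? no — 2 of 3 hold (need ≥2) → satisfied.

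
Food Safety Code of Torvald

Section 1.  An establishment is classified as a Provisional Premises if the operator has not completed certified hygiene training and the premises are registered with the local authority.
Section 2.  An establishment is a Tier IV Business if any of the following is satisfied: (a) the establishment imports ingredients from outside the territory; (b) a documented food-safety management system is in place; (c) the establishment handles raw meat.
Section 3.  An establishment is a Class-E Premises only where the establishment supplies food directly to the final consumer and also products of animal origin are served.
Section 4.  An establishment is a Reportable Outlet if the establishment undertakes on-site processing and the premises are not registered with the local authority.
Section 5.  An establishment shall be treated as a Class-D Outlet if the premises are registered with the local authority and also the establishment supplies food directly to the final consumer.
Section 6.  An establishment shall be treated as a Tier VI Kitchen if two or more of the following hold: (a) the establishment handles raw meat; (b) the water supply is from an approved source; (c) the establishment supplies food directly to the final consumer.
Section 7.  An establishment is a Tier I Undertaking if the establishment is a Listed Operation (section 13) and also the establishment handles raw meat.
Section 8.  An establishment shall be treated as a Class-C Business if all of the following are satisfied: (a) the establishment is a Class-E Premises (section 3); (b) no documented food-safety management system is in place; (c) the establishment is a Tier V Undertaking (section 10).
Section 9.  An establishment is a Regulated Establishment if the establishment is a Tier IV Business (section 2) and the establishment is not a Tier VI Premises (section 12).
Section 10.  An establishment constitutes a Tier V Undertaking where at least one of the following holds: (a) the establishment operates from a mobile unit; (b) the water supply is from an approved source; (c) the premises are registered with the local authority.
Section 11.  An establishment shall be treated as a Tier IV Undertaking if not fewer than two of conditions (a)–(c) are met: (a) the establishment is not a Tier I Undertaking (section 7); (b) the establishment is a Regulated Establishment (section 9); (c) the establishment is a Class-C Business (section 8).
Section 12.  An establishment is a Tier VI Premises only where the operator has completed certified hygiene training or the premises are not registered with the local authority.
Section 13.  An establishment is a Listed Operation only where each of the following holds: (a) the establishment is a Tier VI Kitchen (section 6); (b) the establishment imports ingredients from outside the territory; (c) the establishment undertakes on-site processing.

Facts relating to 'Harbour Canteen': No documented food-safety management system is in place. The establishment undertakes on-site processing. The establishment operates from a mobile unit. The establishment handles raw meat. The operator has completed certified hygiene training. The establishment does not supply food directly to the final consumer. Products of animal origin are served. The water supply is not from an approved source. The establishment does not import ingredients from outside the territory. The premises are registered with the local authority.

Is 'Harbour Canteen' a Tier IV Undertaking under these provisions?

Under section 6: the establishment handles raw meat? yes; the water supply is from an approved source? no; the establishment supplies food directly to the final consumer? no — 1 of 3 hold (need ≥2) → not satisfied.
Under section 13: Tier VI Kitchen (section 6)? no; and the establishment imports ingredients from outside the territory? no; and the establishment undertakes on-site processing? yes. So the establishment is not a Listed Operation.
Under section 7: Listed Operation (section 13)? no; and the establishment handles raw meat? yes. So the establishment is not a Tier I Undertaking.
Under section 2: the establishment imports ingredients from outside the territory? no; or a documented food-safety management system is in place? no; or the establishment handles raw meat? yes. So the establishment is a Tier IV Business.
Under section 12: the operator has completed certified hygiene training? yes; or the premises are not registered with the local authority? no. So the establishment is a Tier VI Premises.
Under section 9: Tier IV Business (section 2)? yes; and not a Tier VI Premises (section 12)? no. So the establishment is not a Regulated Establishment.
Under section 3: the establishment supplies food directly to the final consumer? no; and products of animal origin are served? yes. So the establishment is not a Class-E Premises.
Under section 10: the establishment operates from a mobile unit? yes; or the water supply is from an approved source? no; or the premises are registered with the local authority? yes. So the establishment is a Tier V Undertaking.
Under section 8: Class-E Premises (section 3)? no; and no documented food-safety management system is in place? yes; and Tier V Undertaking (section 10)? yes. So the establishment is not a Class-C Business.
Under section 11: not a Tier I Undertaking (section 7)? yes; Regulated Establishment (section 9)? no; Class-C Business (section 8)? no — 1 of 3 hold (need ≥2) → not satisfied.

No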